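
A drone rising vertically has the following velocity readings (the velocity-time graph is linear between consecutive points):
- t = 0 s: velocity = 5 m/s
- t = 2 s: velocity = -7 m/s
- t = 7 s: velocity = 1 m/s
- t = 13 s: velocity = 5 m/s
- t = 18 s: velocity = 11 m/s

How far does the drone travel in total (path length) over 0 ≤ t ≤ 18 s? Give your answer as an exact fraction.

1915/24 m

Total distance travelled is ∫|v| dt — sum the magnitudes of each area piece.
0–2 s: v = 0 at t = 5/6 s; triangle areas 25/12 + 49/12 = 37/6 m
2–7 s: v = 0 at t = 6.375 s; triangle areas 15.3125 + 0.3125 = 15.625 m
7–13 s: |½(1 + 5)(6)| = 18 m
13–18 s: |½(5 + 11)(5)| = 40 m
Total distance = 1915/24 m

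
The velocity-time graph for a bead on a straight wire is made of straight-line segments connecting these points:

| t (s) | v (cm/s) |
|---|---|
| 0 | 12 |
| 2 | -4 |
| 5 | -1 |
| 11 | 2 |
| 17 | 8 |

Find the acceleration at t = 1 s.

Acceleration is the slope of the v-t graph on 0–2 s: (-4 − 12)/(2 − 0) = -8 cm/s².

-8 cm/s²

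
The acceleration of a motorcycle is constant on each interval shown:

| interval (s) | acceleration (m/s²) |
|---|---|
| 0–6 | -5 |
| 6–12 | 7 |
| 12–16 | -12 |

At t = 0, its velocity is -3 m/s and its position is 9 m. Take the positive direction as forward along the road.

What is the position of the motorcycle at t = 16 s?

On each constant-a segment, Δv = aΔt and Δx = v₀Δt + ½aΔt²; chain segment to segment.
0–6 s: v starts -3 m/s; Δx = -3·6 + ½·-5·6² = -108 m; v ends -33 m/s.
6–12 s: v starts -33 m/s; Δx = -33·6 + ½·7·6² = -72 m; v ends 9 m/s.
12–16 s: v starts 9 m/s; Δx = 9·4 + ½·-12·4² = -60 m; v ends -39 m/s.
x(16) = 9 + Σ Δx = -231 m.

-231 m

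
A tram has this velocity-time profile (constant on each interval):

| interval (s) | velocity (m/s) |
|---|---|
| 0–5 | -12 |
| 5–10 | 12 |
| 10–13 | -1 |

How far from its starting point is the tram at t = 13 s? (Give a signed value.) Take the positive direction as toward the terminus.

-3 m

Displacement is the signed area under the v-t curve.
0–5 s: -12 × 5 = -60 m
5–10 s: 12 × 5 = 60 m
10–13 s: -1 × 3 = -3 m
Net displacement = -3 m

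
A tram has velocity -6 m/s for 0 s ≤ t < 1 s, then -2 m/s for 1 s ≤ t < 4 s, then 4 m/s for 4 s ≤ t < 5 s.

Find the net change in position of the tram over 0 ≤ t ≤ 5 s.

-8 m

Displacement is the signed area under the v-t curve.
0–1 s: -6 × 1 = -6 m
1–4 s: -2 × 3 = -6 m
4–5 s: 4 × 1 = 4 m
Net displacement = -8 m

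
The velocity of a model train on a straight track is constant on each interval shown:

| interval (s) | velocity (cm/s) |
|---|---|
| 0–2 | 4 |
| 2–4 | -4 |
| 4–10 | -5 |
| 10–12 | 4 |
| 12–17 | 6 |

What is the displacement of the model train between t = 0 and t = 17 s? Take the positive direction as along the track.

Net displacement equals the area under the velocity-time graph (areas below the axis count negative).
0–2 s: 4 × 2 = 8 cm
2–4 s: -4 × 2 = -8 cm
4–10 s: -5 × 6 = -30 cm
10–12 s: 4 × 2 = 8 cm
12–17 s: 6 × 5 = 30 cm
Net displacement = 8 cm

8 cm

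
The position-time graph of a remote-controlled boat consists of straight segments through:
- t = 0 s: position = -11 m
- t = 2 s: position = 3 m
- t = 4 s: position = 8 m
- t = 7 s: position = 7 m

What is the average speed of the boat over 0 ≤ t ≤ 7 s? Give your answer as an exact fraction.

20/7 m/s

Average speed = (total path length)/(elapsed time); on a piecewise-linear x-t graph the path length is Σ|Δx|.
0–2 s: |Δx| = |3 − -11| = 14 m
2–4 s: |Δx| = |8 − 3| = 5 m
4–7 s: |Δx| = |7 − 8| = 1 m
Total path = 20 m; average speed = 20/7 = 20/7 m/s.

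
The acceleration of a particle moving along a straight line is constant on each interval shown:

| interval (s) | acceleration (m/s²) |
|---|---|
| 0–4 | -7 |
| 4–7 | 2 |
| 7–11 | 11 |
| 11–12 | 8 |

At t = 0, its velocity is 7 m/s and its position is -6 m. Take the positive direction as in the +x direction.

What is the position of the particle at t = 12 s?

-27 m

On each constant-a segment, Δv = aΔt and Δx = v₀Δt + ½aΔt²; chain segment to segment.
0–4 s: v starts 7 m/s; Δx = 7·4 + ½·-7·4² = -28 m; v ends -21 m/s.
4–7 s: v starts -21 m/s; Δx = -21·3 + ½·2·3² = -54 m; v ends -15 m/s.
7–11 s: v starts -15 m/s; Δx = -15·4 + ½·11·4² = 28 m; v ends 29 m/s.
11–12 s: v starts 29 m/s; Δx = 29·1 + ½·8·1² = 33 m; v ends 37 m/s.
x(12) = -6 + Σ Δx = -27 m.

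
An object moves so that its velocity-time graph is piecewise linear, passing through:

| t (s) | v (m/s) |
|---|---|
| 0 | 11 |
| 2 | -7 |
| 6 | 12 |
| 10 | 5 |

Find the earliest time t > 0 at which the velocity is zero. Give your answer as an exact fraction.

t = 11/9 s

v changes sign on 0–2 s (from 11 to -7); the graph is linear there, so v = 0 at t = 0 + (-11)·(2 − 0)/(-7 − 11) = 11/9 s.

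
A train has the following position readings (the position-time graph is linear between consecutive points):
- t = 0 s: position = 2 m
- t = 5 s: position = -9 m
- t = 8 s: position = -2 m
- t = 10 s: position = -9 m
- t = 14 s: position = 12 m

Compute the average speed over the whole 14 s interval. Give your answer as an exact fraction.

23/7 m/s

Average speed = (total path length)/(elapsed time); on a piecewise-linear x-t graph the path length is Σ|Δx|.
0–5 s: |Δx| = |-9 − 2| = 11 m
5–8 s: |Δx| = |-2 − -9| = 7 m
8–10 s: |Δx| = |-9 − -2| = 7 m
10–14 s: |Δx| = |12 − -9| = 21 m
Total path = 46 m; average speed = 46/14 = 23/7 m/s.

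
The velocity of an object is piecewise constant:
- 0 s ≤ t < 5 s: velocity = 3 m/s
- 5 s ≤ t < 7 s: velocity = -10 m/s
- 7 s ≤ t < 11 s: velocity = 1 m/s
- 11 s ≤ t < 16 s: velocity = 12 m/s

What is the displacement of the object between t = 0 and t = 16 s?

59 m

Displacement is the signed area under the v-t curve.
0–5 s: 3 × 5 = 15 m
5–7 s: -10 × 2 = -20 m
7–11 s: 1 × 4 = 4 m
11–16 s: 12 × 5 = 60 m
Net displacement = 59 m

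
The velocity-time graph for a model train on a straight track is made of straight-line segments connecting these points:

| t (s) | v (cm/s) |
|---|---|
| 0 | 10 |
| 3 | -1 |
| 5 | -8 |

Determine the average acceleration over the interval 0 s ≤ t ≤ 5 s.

-3.6 cm/s²

Average acceleration = Δv/Δt = (-8 − 10)/(5 − 0) = -3.6 cm/s².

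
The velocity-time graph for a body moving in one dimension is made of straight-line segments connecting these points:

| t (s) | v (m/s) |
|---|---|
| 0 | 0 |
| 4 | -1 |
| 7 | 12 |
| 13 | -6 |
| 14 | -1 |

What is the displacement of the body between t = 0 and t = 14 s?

Displacement is the signed area under the v-t curve.
0–4 s: ½(0 + -1)(4) = -2 m
4–7 s: ½(-1 + 12)(3) = 16.5 m
7–13 s: ½(12 + -6)(6) = 18 m
13–14 s: ½(-6 + -1)(1) = -3.5 m
Net displacement = 29 m

29 m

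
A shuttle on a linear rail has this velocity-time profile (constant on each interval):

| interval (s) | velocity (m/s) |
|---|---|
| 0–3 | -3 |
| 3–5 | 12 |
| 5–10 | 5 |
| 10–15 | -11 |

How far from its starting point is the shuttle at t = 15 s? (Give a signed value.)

Net displacement equals the area under the velocity-time graph (areas below the axis count negative).
0–3 s: -3 × 3 = -9 m
3–5 s: 12 × 2 = 24 m
5–10 s: 5 × 5 = 25 m
10–15 s: -11 × 5 = -55 m
Net displacement = -15 m

-15 m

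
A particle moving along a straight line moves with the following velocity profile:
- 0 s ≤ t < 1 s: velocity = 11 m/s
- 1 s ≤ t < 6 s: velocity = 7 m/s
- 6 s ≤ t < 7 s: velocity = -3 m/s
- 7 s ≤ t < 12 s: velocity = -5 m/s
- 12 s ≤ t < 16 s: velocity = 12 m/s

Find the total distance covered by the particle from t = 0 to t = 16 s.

122 m

Distance (not displacement) is the total path length: add the absolute areas under v-t.
0–1 s: |11| × 1 = 11 m
1–6 s: |7| × 5 = 35 m
6–7 s: |-3| × 1 = 3 m
7–12 s: |-5| × 5 = 25 m
12–16 s: |12| × 4 = 48 m
Total distance = 122 m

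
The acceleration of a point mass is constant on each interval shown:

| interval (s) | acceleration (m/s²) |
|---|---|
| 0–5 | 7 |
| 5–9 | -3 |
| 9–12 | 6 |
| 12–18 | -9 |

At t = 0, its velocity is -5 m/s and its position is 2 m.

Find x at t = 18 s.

On each constant-a segment, Δv = aΔt and Δx = v₀Δt + ½aΔt²; chain segment to segment.
0–5 s: v starts -5 m/s; Δx = -5·5 + ½·7·5² = 62.5 m; v ends 30 m/s.
5–9 s: v starts 30 m/s; Δx = 30·4 + ½·-3·4² = 96 m; v ends 18 m/s.
9–12 s: v starts 18 m/s; Δx = 18·3 + ½·6·3² = 81 m; v ends 36 m/s.
12–18 s: v starts 36 m/s; Δx = 36·6 + ½·-9·6² = 54 m; v ends -18 m/s.
x(18) = 2 + Σ Δx = 295.5 m.

295.5 m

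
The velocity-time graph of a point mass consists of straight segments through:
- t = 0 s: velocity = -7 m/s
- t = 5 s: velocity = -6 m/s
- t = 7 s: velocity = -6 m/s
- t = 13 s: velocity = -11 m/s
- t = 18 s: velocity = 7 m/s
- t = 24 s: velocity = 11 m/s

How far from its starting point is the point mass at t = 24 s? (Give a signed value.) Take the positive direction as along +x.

Net displacement equals the area under the velocity-time graph (areas below the axis count negative).
0–5 s: ½(-7 + -6)(5) = -32.5 m
5–7 s: -6 × 2 = -12 m
7–13 s: ½(-6 + -11)(6) = -51 m
13–18 s: ½(-11 + 7)(5) = -10 m
18–24 s: ½(7 + 11)(6) = 54 m
Net displacement = -51.5 m

-51.5 m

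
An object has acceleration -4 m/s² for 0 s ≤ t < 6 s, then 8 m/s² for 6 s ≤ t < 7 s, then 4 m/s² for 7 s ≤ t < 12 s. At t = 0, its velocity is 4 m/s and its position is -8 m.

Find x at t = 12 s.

On each constant-a segment, Δv = aΔt and Δx = v₀Δt + ½aΔt²; chain segment to segment.
0–6 s: v starts 4 m/s; Δx = 4·6 + ½·-4·6² = -48 m; v ends -20 m/s.
6–7 s: v starts -20 m/s; Δx = -20·1 + ½·8·1² = -16 m; v ends -12 m/s.
7–12 s: v starts -12 m/s; Δx = -12·5 + ½·4·5² = -10 m; v ends 8 m/s.
x(12) = -8 + Σ Δx = -82 m.

-82 m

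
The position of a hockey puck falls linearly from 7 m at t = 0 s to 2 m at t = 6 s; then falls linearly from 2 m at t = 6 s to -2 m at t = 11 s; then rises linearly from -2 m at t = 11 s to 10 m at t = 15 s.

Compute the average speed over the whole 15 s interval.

Average speed = (total path length)/(elapsed time); on a piecewise-linear x-t graph the path length is Σ|Δx|.
0–6 s: |Δx| = |2 − 7| = 5 m
6–11 s: |Δx| = |-2 − 2| = 4 m
11–15 s: |Δx| = |10 − -2| = 12 m
Total path = 21 m; average speed = 21/15 = 1.4 m/s.

1.4 m/s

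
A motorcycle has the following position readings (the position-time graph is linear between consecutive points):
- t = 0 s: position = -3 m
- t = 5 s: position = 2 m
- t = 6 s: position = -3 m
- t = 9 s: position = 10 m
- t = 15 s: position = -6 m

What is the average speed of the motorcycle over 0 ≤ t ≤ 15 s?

Average speed = (total path length)/(elapsed time); on a piecewise-linear x-t graph the path length is Σ|Δx|.
0–5 s: |Δx| = |2 − -3| = 5 m
5–6 s: |Δx| = |-3 − 2| = 5 m
6–9 s: |Δx| = |10 − -3| = 13 m
9–15 s: |Δx| = |-6 − 10| = 16 m
Total path = 39 m; average speed = 39/15 = 2.6 m/s.

2.6 m/s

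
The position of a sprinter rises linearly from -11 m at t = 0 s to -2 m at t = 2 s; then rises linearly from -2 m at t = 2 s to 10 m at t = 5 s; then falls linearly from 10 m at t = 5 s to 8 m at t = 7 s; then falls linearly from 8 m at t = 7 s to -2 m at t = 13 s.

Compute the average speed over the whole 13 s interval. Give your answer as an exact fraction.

33/13 m/s

Average speed = (total path length)/(elapsed time); on a piecewise-linear x-t graph the path length is Σ|Δx|.
0–2 s: |Δx| = |-2 − -11| = 9 m
2–5 s: |Δx| = |10 − -2| = 12 m
5–7 s: |Δx| = |8 − 10| = 2 m
7–13 s: |Δx| = |-2 − 8| = 10 m
Total path = 33 m; average speed = 33/13 = 33/13 m/s.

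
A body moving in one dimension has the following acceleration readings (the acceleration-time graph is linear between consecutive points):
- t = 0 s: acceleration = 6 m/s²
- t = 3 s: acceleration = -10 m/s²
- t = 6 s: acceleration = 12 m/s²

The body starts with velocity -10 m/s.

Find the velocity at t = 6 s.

Δv equals the area under the a-t graph; then v = v₀ + Δv.
0–3 s: ½(6 + -10)(3) = -6 m/s
3–6 s: ½(-10 + 12)(3) = 3 m/s
Δv = -3 m/s, so v(6) = -10 + (-3) = -13 m/s.

-13 m/s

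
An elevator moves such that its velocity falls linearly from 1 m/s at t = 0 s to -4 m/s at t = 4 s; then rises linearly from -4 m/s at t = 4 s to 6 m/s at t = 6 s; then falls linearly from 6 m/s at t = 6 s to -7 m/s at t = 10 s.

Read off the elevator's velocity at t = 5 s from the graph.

On 4–6 s the graph is linear from -4 to 6 m/s: v(5) = -4 + (6 − -4)·(5 − 4)/(6 − 4) = 1 m/s.

1 m/s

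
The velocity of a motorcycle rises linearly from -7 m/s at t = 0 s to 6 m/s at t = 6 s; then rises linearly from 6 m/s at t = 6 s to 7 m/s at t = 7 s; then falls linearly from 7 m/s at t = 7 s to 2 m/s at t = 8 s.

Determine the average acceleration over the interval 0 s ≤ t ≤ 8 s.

Average acceleration = Δv/Δt = (2 − -7)/(8 − 0) = 1.125 m/s².

1.125 m/s²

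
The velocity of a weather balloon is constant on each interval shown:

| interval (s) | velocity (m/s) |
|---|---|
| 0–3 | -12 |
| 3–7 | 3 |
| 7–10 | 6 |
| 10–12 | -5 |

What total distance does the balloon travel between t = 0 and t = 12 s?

76 m

Total distance travelled is ∫|v| dt — sum the magnitudes of each area piece.
0–3 s: |-12| × 3 = 36 m
3–7 s: |3| × 4 = 12 m
7–10 s: |6| × 3 = 18 m
10–12 s: |-5| × 2 = 10 m
Total distance = 76 m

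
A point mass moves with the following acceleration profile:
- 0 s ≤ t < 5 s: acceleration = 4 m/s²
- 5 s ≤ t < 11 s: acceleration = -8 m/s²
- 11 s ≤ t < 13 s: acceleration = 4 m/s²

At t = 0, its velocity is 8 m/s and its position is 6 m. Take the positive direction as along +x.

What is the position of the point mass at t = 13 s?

88 m

On each constant-a segment, Δv = aΔt and Δx = v₀Δt + ½aΔt²; chain segment to segment.
0–5 s: v starts 8 m/s; Δx = 8·5 + ½·4·5² = 90 m; v ends 28 m/s.
5–11 s: v starts 28 m/s; Δx = 28·6 + ½·-8·6² = 24 m; v ends -20 m/s.
11–13 s: v starts -20 m/s; Δx = -20·2 + ½·4·2² = -32 m; v ends -12 m/s.
x(13) = 6 + Σ Δx = 88 m.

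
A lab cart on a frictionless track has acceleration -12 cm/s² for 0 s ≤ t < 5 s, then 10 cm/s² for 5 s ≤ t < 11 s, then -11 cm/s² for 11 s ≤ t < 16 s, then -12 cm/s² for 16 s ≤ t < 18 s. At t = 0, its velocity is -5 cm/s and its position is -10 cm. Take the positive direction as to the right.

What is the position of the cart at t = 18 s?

-701.5 cm

On each constant-a segment, Δv = aΔt and Δx = v₀Δt + ½aΔt²; chain segment to segment.
0–5 s: v starts -5 cm/s; Δx = -5·5 + ½·-12·5² = -175 cm; v ends -65 cm/s.
5–11 s: v starts -65 cm/s; Δx = -65·6 + ½·10·6² = -210 cm; v ends -5 cm/s.
11–16 s: v starts -5 cm/s; Δx = -5·5 + ½·-11·5² = -162.5 cm; v ends -60 cm/s.
16–18 s: v starts -60 cm/s; Δx = -60·2 + ½·-12·2² = -144 cm; v ends -84 cm/s.
x(18) = -10 + Σ Δx = -701.5 cm.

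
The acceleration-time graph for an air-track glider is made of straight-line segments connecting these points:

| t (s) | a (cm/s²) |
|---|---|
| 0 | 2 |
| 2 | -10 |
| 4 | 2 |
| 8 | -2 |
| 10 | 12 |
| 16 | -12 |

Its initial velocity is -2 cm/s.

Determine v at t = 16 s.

Δv equals the area under the a-t graph; then v = v₀ + Δv.
0–2 s: ½(2 + -10)(2) = -8 cm/s
2–4 s: ½(-10 + 2)(2) = -8 cm/s
4–8 s: ½(2 + -2)(4) = 0 cm/s
8–10 s: ½(-2 + 12)(2) = 10 cm/s
10–16 s: ½(12 + -12)(6) = 0 cm/s
Δv = -6 cm/s, so v(16) = -2 + (-6) = -8 cm/s.

-8 cm/s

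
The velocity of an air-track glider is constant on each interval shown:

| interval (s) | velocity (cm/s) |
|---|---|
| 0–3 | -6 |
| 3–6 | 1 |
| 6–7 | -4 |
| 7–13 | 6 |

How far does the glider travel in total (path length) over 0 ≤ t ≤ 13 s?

61 cm

Total distance travelled is ∫|v| dt — sum the magnitudes of each area piece.
0–3 s: |-6| × 3 = 18 cm
3–6 s: |1| × 3 = 3 cm
6–7 s: |-4| × 1 = 4 cm
7–13 s: |6| × 6 = 36 cm
Total distance = 61 cm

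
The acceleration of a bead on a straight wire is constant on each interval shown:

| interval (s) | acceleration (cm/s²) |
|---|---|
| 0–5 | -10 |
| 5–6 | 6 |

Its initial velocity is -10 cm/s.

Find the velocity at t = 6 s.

Δv equals the area under the a-t graph; then v = v₀ + Δv.
0–5 s: -10 × 5 = -50 cm/s
5–6 s: 6 × 1 = 6 cm/s
Δv = -44 cm/s, so v(6) = -10 + (-44) = -54 cm/s.

-54 cm/s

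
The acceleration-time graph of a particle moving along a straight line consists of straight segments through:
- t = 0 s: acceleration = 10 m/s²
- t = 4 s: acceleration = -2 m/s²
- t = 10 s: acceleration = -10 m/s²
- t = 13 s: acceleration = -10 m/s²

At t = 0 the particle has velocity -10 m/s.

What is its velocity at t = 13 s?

Δv equals the area under the a-t graph; then v = v₀ + Δv.
0–4 s: ½(10 + -2)(4) = 16 m/s
4–10 s: ½(-2 + -10)(6) = -36 m/s
10–13 s: -10 × 3 = -30 m/s
Δv = -50 m/s, so v(13) = -10 + (-50) = -60 m/s.

-60 m/s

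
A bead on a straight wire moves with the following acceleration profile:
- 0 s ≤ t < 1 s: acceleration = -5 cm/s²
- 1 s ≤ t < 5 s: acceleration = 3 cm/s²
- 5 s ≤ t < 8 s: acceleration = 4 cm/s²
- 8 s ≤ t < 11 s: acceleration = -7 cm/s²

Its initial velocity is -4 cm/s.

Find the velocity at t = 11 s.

-6 cm/s

Δv equals the area under the a-t graph; then v = v₀ + Δv.
0–1 s: -5 × 1 = -5 cm/s
1–5 s: 3 × 4 = 12 cm/s
5–8 s: 4 × 3 = 12 cm/s
8–11 s: -7 × 3 = -21 cm/s
Δv = -2 cm/s, so v(11) = -4 + (-2) = -6 cm/s.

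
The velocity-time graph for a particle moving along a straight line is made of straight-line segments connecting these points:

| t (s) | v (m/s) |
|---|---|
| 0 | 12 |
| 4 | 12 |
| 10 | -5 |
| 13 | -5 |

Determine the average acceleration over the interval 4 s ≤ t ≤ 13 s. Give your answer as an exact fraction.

Average acceleration = Δv/Δt = (-5 − 12)/(13 − 4) = -17/9 m/s².

-17/9 m/s²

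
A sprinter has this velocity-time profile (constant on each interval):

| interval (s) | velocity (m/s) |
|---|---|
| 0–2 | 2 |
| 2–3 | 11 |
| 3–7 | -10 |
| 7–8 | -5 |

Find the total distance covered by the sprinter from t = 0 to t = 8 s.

Distance (not displacement) is the total path length: add the absolute areas under v-t.
0–2 s: |2| × 2 = 4 m
2–3 s: |11| × 1 = 11 m
3–7 s: |-10| × 4 = 40 m
7–8 s: |-5| × 1 = 5 m
Total distance = 60 m

60 m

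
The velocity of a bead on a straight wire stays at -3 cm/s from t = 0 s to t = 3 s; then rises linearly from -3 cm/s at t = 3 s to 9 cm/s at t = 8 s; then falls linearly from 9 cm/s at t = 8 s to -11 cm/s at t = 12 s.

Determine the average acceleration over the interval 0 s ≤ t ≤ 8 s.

1.5 cm/s²

Average acceleration = Δv/Δt = (9 − -3)/(8 − 0) = 1.5 cm/s².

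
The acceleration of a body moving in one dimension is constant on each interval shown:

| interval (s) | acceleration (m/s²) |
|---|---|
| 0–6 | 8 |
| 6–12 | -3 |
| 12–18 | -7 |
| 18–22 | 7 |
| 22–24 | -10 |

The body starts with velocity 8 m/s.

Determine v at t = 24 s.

4 m/s

Δv equals the area under the a-t graph; then v = v₀ + Δv.
0–6 s: 8 × 6 = 48 m/s
6–12 s: -3 × 6 = -18 m/s
12–18 s: -7 × 6 = -42 m/s
18–22 s: 7 × 4 = 28 m/s
22–24 s: -10 × 2 = -20 m/s
Δv = -4 m/s, so v(24) = 8 + (-4) = 4 m/s.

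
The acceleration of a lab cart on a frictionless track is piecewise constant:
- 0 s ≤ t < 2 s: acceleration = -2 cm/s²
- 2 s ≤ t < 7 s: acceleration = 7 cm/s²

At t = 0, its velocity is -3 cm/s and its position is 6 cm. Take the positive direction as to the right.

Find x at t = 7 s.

On each constant-a segment, Δv = aΔt and Δx = v₀Δt + ½aΔt²; chain segment to segment.
0–2 s: v starts -3 cm/s; Δx = -3·2 + ½·-2·2² = -10 cm; v ends -7 cm/s.
2–7 s: v starts -7 cm/s; Δx = -7·5 + ½·7·5² = 52.5 cm; v ends 28 cm/s.
x(7) = 6 + Σ Δx = 48.5 cm.

48.5 cm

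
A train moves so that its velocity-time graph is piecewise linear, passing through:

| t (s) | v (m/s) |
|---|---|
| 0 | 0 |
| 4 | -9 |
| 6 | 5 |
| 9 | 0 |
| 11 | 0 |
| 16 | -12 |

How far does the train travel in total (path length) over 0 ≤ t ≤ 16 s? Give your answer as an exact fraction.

883/14 m

Distance (not displacement) is the total path length: add the absolute areas under v-t.
0–4 s: |½(0 + -9)(4)| = 18 m
4–6 s: v = 0 at t = 37/7 s; triangle areas 81/14 + 25/14 = 53/7 m
6–9 s: |½(5 + 0)(3)| = 7.5 m
9–11 s: |0| × 2 = 0 m
11–16 s: |½(0 + -12)(5)| = 30 m
Total distance = 883/14 m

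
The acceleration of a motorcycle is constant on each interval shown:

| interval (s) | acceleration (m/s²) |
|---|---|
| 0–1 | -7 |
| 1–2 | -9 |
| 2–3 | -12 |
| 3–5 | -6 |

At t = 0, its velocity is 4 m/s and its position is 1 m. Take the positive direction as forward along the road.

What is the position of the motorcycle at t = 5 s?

On each constant-a segment, Δv = aΔt and Δx = v₀Δt + ½aΔt²; chain segment to segment.
0–1 s: v starts 4 m/s; Δx = 4·1 + ½·-7·1² = 0.5 m; v ends -3 m/s.
1–2 s: v starts -3 m/s; Δx = -3·1 + ½·-9·1² = -7.5 m; v ends -12 m/s.
2–3 s: v starts -12 m/s; Δx = -12·1 + ½·-12·1² = -18 m; v ends -24 m/s.
3–5 s: v starts -24 m/s; Δx = -24·2 + ½·-6·2² = -60 m; v ends -36 m/s.
x(5) = 1 + Σ Δx = -84 m.

-84 m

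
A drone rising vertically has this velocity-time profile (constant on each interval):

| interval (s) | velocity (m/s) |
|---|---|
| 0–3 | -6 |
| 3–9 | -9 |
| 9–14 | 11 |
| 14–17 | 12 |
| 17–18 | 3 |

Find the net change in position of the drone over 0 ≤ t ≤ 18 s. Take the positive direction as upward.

Net displacement equals the area under the velocity-time graph (areas below the axis count negative).
0–3 s: -6 × 3 = -18 m
3–9 s: -9 × 6 = -54 m
9–14 s: 11 × 5 = 55 m
14–17 s: 12 × 3 = 36 m
17–18 s: 3 × 1 = 3 m
Net displacement = 22 m

22 m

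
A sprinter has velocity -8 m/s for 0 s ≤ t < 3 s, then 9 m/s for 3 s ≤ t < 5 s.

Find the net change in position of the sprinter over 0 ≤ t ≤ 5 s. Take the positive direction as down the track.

-6 m

Net displacement equals the area under the velocity-time graph (areas below the axis count negative).
0–3 s: -8 × 3 = -24 m
3–5 s: 9 × 2 = 18 m
Net displacement = -6 m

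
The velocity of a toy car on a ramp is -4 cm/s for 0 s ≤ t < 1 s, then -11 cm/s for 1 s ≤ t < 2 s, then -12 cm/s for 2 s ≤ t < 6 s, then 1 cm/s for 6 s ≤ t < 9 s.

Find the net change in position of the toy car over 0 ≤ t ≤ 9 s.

Displacement is the signed area under the v-t curve.
0–1 s: -4 × 1 = -4 cm
1–2 s: -11 × 1 = -11 cm
2–6 s: -12 × 4 = -48 cm
6–9 s: 1 × 3 = 3 cm
Net displacement = -60 cm

-60 cm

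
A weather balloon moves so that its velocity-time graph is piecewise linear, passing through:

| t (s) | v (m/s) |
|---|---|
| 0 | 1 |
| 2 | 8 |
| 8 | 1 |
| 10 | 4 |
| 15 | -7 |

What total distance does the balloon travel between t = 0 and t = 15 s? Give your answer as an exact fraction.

Total distance travelled is ∫|v| dt — sum the magnitudes of each area piece.
0–2 s: |½(1 + 8)(2)| = 9 m
2–8 s: |½(8 + 1)(6)| = 27 m
8–10 s: |½(1 + 4)(2)| = 5 m
10–15 s: v = 0 at t = 130/11 s; triangle areas 40/11 + 245/22 = 325/22 m
Total distance = 1227/22 m

1227/22 m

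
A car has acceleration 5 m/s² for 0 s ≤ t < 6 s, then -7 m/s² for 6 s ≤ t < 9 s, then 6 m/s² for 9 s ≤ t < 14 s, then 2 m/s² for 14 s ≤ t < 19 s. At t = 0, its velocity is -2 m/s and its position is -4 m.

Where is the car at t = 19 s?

446.5 m

On each constant-a segment, Δv = aΔt and Δx = v₀Δt + ½aΔt²; chain segment to segment.
0–6 s: v starts -2 m/s; Δx = -2·6 + ½·5·6² = 78 m; v ends 28 m/s.
6–9 s: v starts 28 m/s; Δx = 28·3 + ½·-7·3² = 52.5 m; v ends 7 m/s.
9–14 s: v starts 7 m/s; Δx = 7·5 + ½·6·5² = 110 m; v ends 37 m/s.
14–19 s: v starts 37 m/s; Δx = 37·5 + ½·2·5² = 210 m; v ends 47 m/s.
x(19) = -4 + Σ Δx = 446.5 m.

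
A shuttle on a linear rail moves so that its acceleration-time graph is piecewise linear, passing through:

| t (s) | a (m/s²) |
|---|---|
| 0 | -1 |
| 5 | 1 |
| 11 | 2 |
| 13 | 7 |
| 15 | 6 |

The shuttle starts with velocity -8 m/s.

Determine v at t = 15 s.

23 m/s

Δv equals the area under the a-t graph; then v = v₀ + Δv.
0–5 s: ½(-1 + 1)(5) = 0 m/s
5–11 s: ½(1 + 2)(6) = 9 m/s
11–13 s: ½(2 + 7)(2) = 9 m/s
13–15 s: ½(7 + 6)(2) = 13 m/s
Δv = 31 m/s, so v(15) = -8 + (31) = 23 m/s.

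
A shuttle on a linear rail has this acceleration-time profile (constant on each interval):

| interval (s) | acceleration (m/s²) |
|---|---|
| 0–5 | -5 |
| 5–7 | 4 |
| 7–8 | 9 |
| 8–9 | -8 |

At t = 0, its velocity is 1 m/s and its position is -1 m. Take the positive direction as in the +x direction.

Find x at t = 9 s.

On each constant-a segment, Δv = aΔt and Δx = v₀Δt + ½aΔt²; chain segment to segment.
0–5 s: v starts 1 m/s; Δx = 1·5 + ½·-5·5² = -57.5 m; v ends -24 m/s.
5–7 s: v starts -24 m/s; Δx = -24·2 + ½·4·2² = -40 m; v ends -16 m/s.
7–8 s: v starts -16 m/s; Δx = -16·1 + ½·9·1² = -11.5 m; v ends -7 m/s.
8–9 s: v starts -7 m/s; Δx = -7·1 + ½·-8·1² = -11 m; v ends -15 m/s.
x(9) = -1 + Σ Δx = -121 m.

-121 m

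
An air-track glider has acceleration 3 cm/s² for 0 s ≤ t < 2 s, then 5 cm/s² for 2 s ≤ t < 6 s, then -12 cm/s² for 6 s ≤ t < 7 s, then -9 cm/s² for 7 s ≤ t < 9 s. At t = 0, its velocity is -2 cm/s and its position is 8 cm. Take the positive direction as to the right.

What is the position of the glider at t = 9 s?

On each constant-a segment, Δv = aΔt and Δx = v₀Δt + ½aΔt²; chain segment to segment.
0–2 s: v starts -2 cm/s; Δx = -2·2 + ½·3·2² = 2 cm; v ends 4 cm/s.
2–6 s: v starts 4 cm/s; Δx = 4·4 + ½·5·4² = 56 cm; v ends 24 cm/s.
6–7 s: v starts 24 cm/s; Δx = 24·1 + ½·-12·1² = 18 cm; v ends 12 cm/s.
7–9 s: v starts 12 cm/s; Δx = 12·2 + ½·-9·2² = 6 cm; v ends -6 cm/s.
x(9) = 8 + Σ Δx = 90 cm.

90 cm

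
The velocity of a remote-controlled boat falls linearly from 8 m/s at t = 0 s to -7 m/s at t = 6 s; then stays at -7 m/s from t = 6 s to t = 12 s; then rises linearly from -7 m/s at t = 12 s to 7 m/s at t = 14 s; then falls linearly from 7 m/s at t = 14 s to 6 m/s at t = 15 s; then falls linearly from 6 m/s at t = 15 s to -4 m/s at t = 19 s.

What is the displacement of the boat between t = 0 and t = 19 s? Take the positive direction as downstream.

-28.5 m

Displacement is the signed area under the v-t curve.
0–6 s: ½(8 + -7)(6) = 3 m
6–12 s: -7 × 6 = -42 m
12–14 s: ½(-7 + 7)(2) = 0 m
14–15 s: ½(7 + 6)(1) = 6.5 m
15–19 s: ½(6 + -4)(4) = 4 m
Net displacement = -28.5 m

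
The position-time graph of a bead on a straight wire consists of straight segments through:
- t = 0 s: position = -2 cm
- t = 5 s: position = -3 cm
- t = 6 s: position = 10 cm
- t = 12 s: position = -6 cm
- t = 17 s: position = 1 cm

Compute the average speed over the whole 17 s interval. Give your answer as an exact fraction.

37/17 cm/s

Average speed = (total path length)/(elapsed time); on a piecewise-linear x-t graph the path length is Σ|Δx|.
0–5 s: |Δx| = |-3 − -2| = 1 cm
5–6 s: |Δx| = |10 − -3| = 13 cm
6–12 s: |Δx| = |-6 − 10| = 16 cm
12–17 s: |Δx| = |1 − -6| = 7 cm
Total path = 37 cm; average speed = 37/17 = 37/17 cm/s.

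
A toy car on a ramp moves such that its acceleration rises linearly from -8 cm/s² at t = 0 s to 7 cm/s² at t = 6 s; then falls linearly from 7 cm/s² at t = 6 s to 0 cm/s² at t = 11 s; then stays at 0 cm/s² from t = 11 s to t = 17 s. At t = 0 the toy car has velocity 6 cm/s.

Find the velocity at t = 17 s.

20.5 cm/s

Δv equals the area under the a-t graph; then v = v₀ + Δv.
0–6 s: ½(-8 + 7)(6) = -3 cm/s
6–11 s: ½(7 + 0)(5) = 17.5 cm/s
11–17 s: 0 × 6 = 0 cm/s
Δv = 14.5 cm/s, so v(17) = 6 + (14.5) = 20.5 cm/s.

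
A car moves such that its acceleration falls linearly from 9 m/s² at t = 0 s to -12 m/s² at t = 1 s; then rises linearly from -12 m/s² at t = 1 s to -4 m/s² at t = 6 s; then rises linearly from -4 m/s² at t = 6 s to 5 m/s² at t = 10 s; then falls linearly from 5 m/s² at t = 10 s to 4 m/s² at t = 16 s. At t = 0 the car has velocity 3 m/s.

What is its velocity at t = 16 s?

Δv equals the area under the a-t graph; then v = v₀ + Δv.
0–1 s: ½(9 + -12)(1) = -1.5 m/s
1–6 s: ½(-12 + -4)(5) = -40 m/s
6–10 s: ½(-4 + 5)(4) = 2 m/s
10–16 s: ½(5 + 4)(6) = 27 m/s
Δv = -12.5 m/s, so v(16) = 3 + (-12.5) = -9.5 m/s.

-9.5 m/s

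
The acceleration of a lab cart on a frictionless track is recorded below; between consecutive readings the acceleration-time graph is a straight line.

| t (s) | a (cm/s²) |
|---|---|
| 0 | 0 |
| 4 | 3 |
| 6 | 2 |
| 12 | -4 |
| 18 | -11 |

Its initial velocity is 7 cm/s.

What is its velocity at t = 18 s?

-33 cm/s

Δv equals the area under the a-t graph; then v = v₀ + Δv.
0–4 s: ½(0 + 3)(4) = 6 cm/s
4–6 s: ½(3 + 2)(2) = 5 cm/s
6–12 s: ½(2 + -4)(6) = -6 cm/s
12–18 s: ½(-4 + -11)(6) = -45 cm/s
Δv = -40 cm/s, so v(18) = 7 + (-40) = -33 cm/s.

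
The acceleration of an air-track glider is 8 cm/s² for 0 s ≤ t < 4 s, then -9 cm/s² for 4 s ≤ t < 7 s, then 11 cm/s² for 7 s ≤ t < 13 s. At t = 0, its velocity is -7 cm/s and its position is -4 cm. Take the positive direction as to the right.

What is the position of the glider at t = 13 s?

On each constant-a segment, Δv = aΔt and Δx = v₀Δt + ½aΔt²; chain segment to segment.
0–4 s: v starts -7 cm/s; Δx = -7·4 + ½·8·4² = 36 cm; v ends 25 cm/s.
4–7 s: v starts 25 cm/s; Δx = 25·3 + ½·-9·3² = 34.5 cm; v ends -2 cm/s.
7–13 s: v starts -2 cm/s; Δx = -2·6 + ½·11·6² = 186 cm; v ends 64 cm/s.
x(13) = -4 + Σ Δx = 252.5 cm.

252.5 cm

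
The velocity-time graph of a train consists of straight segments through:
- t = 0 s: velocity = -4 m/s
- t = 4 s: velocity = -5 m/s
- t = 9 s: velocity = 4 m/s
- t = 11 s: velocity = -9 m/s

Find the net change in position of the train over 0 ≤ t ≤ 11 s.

Displacement is the signed area under the v-t curve.
0–4 s: ½(-4 + -5)(4) = -18 m
4–9 s: ½(-5 + 4)(5) = -2.5 m
9–11 s: ½(4 + -9)(2) = -5 m
Net displacement = -25.5 m

-25.5 m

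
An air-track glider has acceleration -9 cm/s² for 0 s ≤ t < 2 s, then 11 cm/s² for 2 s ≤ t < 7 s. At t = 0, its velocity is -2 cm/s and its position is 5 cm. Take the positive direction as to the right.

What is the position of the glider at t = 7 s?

On each constant-a segment, Δv = aΔt and Δx = v₀Δt + ½aΔt²; chain segment to segment.
0–2 s: v starts -2 cm/s; Δx = -2·2 + ½·-9·2² = -22 cm; v ends -20 cm/s.
2–7 s: v starts -20 cm/s; Δx = -20·5 + ½·11·5² = 37.5 cm; v ends 35 cm/s.
x(7) = 5 + Σ Δx = 20.5 cm.

20.5 cm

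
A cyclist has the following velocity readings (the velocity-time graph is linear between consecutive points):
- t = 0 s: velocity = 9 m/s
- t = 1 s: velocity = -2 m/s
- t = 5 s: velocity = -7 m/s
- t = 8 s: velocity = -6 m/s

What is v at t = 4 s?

-5.75 m/s

On 1–5 s the graph is linear from -2 to -7 m/s: v(4) = -2 + (-7 − -2)·(4 − 1)/(5 − 1) = -5.75 m/s.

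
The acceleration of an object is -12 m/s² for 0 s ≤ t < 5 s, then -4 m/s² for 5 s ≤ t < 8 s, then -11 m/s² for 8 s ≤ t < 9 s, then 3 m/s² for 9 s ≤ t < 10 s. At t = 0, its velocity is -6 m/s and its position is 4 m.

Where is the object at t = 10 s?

On each constant-a segment, Δv = aΔt and Δx = v₀Δt + ½aΔt²; chain segment to segment.
0–5 s: v starts -6 m/s; Δx = -6·5 + ½·-12·5² = -180 m; v ends -66 m/s.
5–8 s: v starts -66 m/s; Δx = -66·3 + ½·-4·3² = -216 m; v ends -78 m/s.
8–9 s: v starts -78 m/s; Δx = -78·1 + ½·-11·1² = -83.5 m; v ends -89 m/s.
9–10 s: v starts -89 m/s; Δx = -89·1 + ½·3·1² = -87.5 m; v ends -86 m/s.
x(10) = 4 + Σ Δx = -563 m.

-563 m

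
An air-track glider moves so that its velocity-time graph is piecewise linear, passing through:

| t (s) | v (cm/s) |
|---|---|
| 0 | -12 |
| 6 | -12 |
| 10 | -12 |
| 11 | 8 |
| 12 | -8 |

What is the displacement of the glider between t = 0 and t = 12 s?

Net displacement equals the area under the velocity-time graph (areas below the axis count negative).
0–6 s: -12 × 6 = -72 cm
6–10 s: -12 × 4 = -48 cm
10–11 s: ½(-12 + 8)(1) = -2 cm
11–12 s: ½(8 + -8)(1) = 0 cm
Net displacement = -122 cm

-122 cm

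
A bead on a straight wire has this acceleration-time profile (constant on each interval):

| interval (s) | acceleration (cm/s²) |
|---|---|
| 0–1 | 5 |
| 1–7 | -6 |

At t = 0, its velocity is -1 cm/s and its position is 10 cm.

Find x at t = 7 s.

-72.5 cm

On each constant-a segment, Δv = aΔt and Δx = v₀Δt + ½aΔt²; chain segment to segment.
0–1 s: v starts -1 cm/s; Δx = -1·1 + ½·5·1² = 1.5 cm; v ends 4 cm/s.
1–7 s: v starts 4 cm/s; Δx = 4·6 + ½·-6·6² = -84 cm; v ends -32 cm/s.
x(7) = 10 + Σ Δx = -72.5 cm.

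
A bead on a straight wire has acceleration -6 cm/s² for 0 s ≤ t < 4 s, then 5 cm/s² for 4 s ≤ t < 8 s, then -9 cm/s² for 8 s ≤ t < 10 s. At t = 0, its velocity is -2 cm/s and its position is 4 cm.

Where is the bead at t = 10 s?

On each constant-a segment, Δv = aΔt and Δx = v₀Δt + ½aΔt²; chain segment to segment.
0–4 s: v starts -2 cm/s; Δx = -2·4 + ½·-6·4² = -56 cm; v ends -26 cm/s.
4–8 s: v starts -26 cm/s; Δx = -26·4 + ½·5·4² = -64 cm; v ends -6 cm/s.
8–10 s: v starts -6 cm/s; Δx = -6·2 + ½·-9·2² = -30 cm; v ends -24 cm/s.
x(10) = 4 + Σ Δx = -146 cm.

-146 cm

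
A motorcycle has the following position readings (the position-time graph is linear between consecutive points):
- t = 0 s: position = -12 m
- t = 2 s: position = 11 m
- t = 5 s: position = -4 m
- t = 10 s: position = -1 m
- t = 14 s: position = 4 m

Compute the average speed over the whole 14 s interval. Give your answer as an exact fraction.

Average speed = (total path length)/(elapsed time); on a piecewise-linear x-t graph the path length is Σ|Δx|.
0–2 s: |Δx| = |11 − -12| = 23 m
2–5 s: |Δx| = |-4 − 11| = 15 m
5–10 s: |Δx| = |-1 − -4| = 3 m
10–14 s: |Δx| = |4 − -1| = 5 m
Total path = 46 m; average speed = 46/14 = 23/7 m/s.

23/7 m/s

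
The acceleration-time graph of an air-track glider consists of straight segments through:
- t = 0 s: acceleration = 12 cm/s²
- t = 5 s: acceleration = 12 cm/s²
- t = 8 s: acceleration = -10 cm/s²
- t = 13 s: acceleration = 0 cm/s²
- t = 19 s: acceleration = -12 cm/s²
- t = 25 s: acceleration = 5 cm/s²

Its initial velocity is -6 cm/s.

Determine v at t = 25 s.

Δv equals the area under the a-t graph; then v = v₀ + Δv.
0–5 s: 12 × 5 = 60 cm/s
5–8 s: ½(12 + -10)(3) = 3 cm/s
8–13 s: ½(-10 + 0)(5) = -25 cm/s
13–19 s: ½(0 + -12)(6) = -36 cm/s
19–25 s: ½(-12 + 5)(6) = -21 cm/s
Δv = -19 cm/s, so v(25) = -6 + (-19) = -25 cm/s.

-25 cm/s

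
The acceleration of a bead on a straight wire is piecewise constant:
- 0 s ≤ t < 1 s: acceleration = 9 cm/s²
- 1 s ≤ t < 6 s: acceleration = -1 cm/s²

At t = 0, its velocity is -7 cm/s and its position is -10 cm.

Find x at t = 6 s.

On each constant-a segment, Δv = aΔt and Δx = v₀Δt + ½aΔt²; chain segment to segment.
0–1 s: v starts -7 cm/s; Δx = -7·1 + ½·9·1² = -2.5 cm; v ends 2 cm/s.
1–6 s: v starts 2 cm/s; Δx = 2·5 + ½·-1·5² = -2.5 cm; v ends -3 cm/s.
x(6) = -10 + Σ Δx = -15 cm.

-15 cm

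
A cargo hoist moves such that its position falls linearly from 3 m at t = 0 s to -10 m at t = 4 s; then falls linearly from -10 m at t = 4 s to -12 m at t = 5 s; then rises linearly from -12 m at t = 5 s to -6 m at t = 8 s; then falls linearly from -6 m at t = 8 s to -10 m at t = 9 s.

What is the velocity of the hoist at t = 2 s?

-3.25 m/s

Velocity is the slope of the x-t graph on 0–4 s: (-10 − 3)/(4 − 0) = -3.25 m/s.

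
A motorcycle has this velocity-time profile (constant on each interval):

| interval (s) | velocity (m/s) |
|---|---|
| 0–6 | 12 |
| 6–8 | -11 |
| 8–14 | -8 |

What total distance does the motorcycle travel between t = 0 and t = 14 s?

142 m

Total distance travelled is ∫|v| dt — sum the magnitudes of each area piece.
0–6 s: |12| × 6 = 72 m
6–8 s: |-11| × 2 = 22 m
8–14 s: |-8| × 6 = 48 m
Total distance = 142 m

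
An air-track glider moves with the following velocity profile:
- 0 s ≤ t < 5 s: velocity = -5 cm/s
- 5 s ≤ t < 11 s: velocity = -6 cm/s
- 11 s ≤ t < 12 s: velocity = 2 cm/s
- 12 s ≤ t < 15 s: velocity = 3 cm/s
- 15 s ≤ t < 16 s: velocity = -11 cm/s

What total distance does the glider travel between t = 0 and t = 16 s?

Total distance travelled is ∫|v| dt — sum the magnitudes of each area piece.
0–5 s: |-5| × 5 = 25 cm
5–11 s: |-6| × 6 = 36 cm
11–12 s: |2| × 1 = 2 cm
12–15 s: |3| × 3 = 9 cm
15–16 s: |-11| × 1 = 11 cm
Total distance = 83 cm

83 cm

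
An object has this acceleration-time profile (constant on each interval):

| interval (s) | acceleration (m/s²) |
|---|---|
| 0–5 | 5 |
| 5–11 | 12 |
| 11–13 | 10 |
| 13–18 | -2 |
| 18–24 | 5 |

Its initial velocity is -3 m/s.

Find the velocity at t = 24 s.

134 m/s

Δv equals the area under the a-t graph; then v = v₀ + Δv.
0–5 s: 5 × 5 = 25 m/s
5–11 s: 12 × 6 = 72 m/s
11–13 s: 10 × 2 = 20 m/s
13–18 s: -2 × 5 = -10 m/s
18–24 s: 5 × 6 = 30 m/s
Δv = 137 m/s, so v(24) = -3 + (137) = 134 m/s.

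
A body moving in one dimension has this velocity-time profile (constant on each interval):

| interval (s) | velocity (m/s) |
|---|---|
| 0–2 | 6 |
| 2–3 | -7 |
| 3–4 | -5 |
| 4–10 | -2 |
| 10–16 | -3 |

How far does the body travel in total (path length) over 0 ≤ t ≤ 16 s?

Total distance travelled is ∫|v| dt — sum the magnitudes of each area piece.
0–2 s: |6| × 2 = 12 m
2–3 s: |-7| × 1 = 7 m
3–4 s: |-5| × 1 = 5 m
4–10 s: |-2| × 6 = 12 m
10–16 s: |-3| × 6 = 18 m
Total distance = 54 m

54 m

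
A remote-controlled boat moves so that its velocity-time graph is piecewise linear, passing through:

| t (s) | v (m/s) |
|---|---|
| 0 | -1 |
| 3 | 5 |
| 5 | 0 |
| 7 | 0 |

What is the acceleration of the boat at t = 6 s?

0 m/s²

Acceleration is the slope of the v-t graph on 5–7 s: (0 − 0)/(7 − 5) = 0 m/s².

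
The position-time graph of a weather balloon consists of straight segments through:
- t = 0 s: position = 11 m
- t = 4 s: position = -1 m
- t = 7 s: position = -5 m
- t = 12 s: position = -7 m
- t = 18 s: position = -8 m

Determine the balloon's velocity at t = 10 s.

-0.4 m/s

Velocity is the slope of the x-t graph on 7–12 s: (-7 − -5)/(12 − 7) = -0.4 m/s.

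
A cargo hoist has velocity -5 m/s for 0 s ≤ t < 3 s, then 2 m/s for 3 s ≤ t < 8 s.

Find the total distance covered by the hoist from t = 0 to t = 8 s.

Total distance travelled is ∫|v| dt — sum the magnitudes of each area piece.
0–3 s: |-5| × 3 = 15 m
3–8 s: |2| × 5 = 10 m
Total distance = 25 m

25 m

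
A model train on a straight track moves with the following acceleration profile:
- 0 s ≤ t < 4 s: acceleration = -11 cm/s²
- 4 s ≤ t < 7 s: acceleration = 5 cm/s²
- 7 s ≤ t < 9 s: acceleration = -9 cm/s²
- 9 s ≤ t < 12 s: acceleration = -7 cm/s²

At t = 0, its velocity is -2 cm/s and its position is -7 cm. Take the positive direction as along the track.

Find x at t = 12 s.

On each constant-a segment, Δv = aΔt and Δx = v₀Δt + ½aΔt²; chain segment to segment.
0–4 s: v starts -2 cm/s; Δx = -2·4 + ½·-11·4² = -96 cm; v ends -46 cm/s.
4–7 s: v starts -46 cm/s; Δx = -46·3 + ½·5·3² = -115.5 cm; v ends -31 cm/s.
7–9 s: v starts -31 cm/s; Δx = -31·2 + ½·-9·2² = -80 cm; v ends -49 cm/s.
9–12 s: v starts -49 cm/s; Δx = -49·3 + ½·-7·3² = -178.5 cm; v ends -70 cm/s.
x(12) = -7 + Σ Δx = -477 cm.

-477 cm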